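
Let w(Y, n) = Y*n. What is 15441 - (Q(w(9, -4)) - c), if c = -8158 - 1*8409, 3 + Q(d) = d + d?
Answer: -1051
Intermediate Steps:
Q(d) = -3 + 2*d (Q(d) = -3 + (d + d) = -3 + 2*d)
c = -16567 (c = -8158 - 8409 = -16567)
15441 - (Q(w(9, -4)) - c) = 15441 - ((-3 + 2*(9*(-4))) - 1*(-16567)) = 15441 - ((-3 + 2*(-36)) + 16567) = 15441 - ((-3 - 72) + 16567) = 15441 - (-75 + 16567) = 15441 - 1*16492 = 15441 - 16492 = -1051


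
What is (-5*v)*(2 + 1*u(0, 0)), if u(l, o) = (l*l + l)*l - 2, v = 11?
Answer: 0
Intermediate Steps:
u(l, o) = -2 + l*(l + l²) (u(l, o) = (l² + l)*l - 2 = (l + l²)*l - 2 = l*(l + l²) - 2 = -2 + l*(l + l²))
(-5*v)*(2 + 1*u(0, 0)) = (-5*11)*(2 + 1*(-2 + 0² + 0³)) = -55*(2 + 1*(-2 + 0 + 0)) = -55*(2 + 1*(-2)) = -55*(2 - 2) = -55*0 = 0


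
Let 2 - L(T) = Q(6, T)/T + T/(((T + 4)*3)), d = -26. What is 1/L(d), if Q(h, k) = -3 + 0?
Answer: 858/1279 ≈ 0.67084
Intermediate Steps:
Q(h, k) = -3
L(T) = 2 + 3/T - T/(12 + 3*T) (L(T) = 2 - (-3/T + T/(((T + 4)*3))) = 2 - (-3/T + T/(((4 + T)*3))) = 2 - (-3/T + T/(12 + 3*T)) = 2 + (3/T - T/(12 + 3*T)) = 2 + 3/T - T/(12 + 3*T))
1/L(d) = 1/((⅓)*(36 + 5*(-26)² + 33*(-26))/(-26*(4 - 26))) = 1/((⅓)*(-1/26)*(36 + 5*676 - 858)/(-22)) = 1/((⅓)*(-1/26)*(-1/22)*(36 + 3380 - 858)) = 1/((⅓)*(-1/26)*(-1/22)*2558) = 1/(1279/858) = 858/1279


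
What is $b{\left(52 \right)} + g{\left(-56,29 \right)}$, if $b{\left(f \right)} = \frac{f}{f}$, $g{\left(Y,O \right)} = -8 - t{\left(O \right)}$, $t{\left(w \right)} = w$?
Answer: $-36$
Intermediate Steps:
$g{\left(Y,O \right)} = -8 - O$
$b{\left(f \right)} = 1$
$b{\left(52 \right)} + g{\left(-56,29 \right)} = 1 - 37 = -36$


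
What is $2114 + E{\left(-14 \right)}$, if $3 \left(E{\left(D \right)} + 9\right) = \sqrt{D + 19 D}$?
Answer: $2105 + \frac{2 i \sqrt{70}}{3} \approx 2105.0 + 5.5777 i$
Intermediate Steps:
$E{\left(D \right)} = -9 + \frac{2 \sqrt{5} \sqrt{D}}{3}$ ($E{\left(D \right)} = -9 + \frac{\sqrt{D + 19 D}}{3} = -9 + \frac{\sqrt{20 D}}{3} = -9 + \frac{2 \sqrt{5} \sqrt{D}}{3}$)
$2114 + E{\left(-14 \right)} = 2114 - \left(9 - \frac{2 \sqrt{5} \sqrt{-14}}{3}\right) = 2114 - \left(9 - \frac{2 \sqrt{5} i \sqrt{14}}{3}\right) = 2114 - \left(9 - \frac{2 i \sqrt{70}}{3}\right) = 2105 + \frac{2 i \sqrt{70}}{3}$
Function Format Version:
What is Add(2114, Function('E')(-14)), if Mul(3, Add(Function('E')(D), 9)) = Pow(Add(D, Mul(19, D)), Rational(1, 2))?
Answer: Add(2105, Mul(Rational(2, 3), I, Pow(70, Rational(1, 2)))) ≈ Add(2105.0, Mul(5.5777, I))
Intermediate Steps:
Function('E')(D) = Add(-9, Mul(Rational(2, 3), Pow(5, Rational(1, 2)), Pow(D, Rational(1, 2)))) (Function('E')(D) = Add(-9, Mul(Rational(1, 3), Pow(Add(D, Mul(19, D)), Rational(1, 2)))) = Add(-9, Mul(Rational(1, 3), Pow(Mul(20, D), Rational(1, 2)))) = Add(-9, Mul(Rational(1, 3), Mul(2, Pow(5, Rational(1, 2)), Pow(D, Rational(1, 2))))) = Add(-9, Mul(Rational(2, 3), Pow(5, Rational(1, 2)), Pow(D, Rational(1, 2)))))
Add(2114, Function('E')(-14)) = Add(2114, Add(-9, Mul(Rational(2, 3), Pow(5, Rational(1, 2)), Pow(-14, Rational(1, 2))))) = Add(2114, Add(-9, Mul(Rational(2, 3), Pow(5, Rational(1, 2)), Mul(I, Pow(14, Rational(1, 2)))))) = Add(2114, Add(-9, Mul(Rational(2, 3), I, Pow(70, Rational(1, 2))))) = Add(2105, Mul(Rational(2, 3), I, Pow(70, Rational(1, 2))))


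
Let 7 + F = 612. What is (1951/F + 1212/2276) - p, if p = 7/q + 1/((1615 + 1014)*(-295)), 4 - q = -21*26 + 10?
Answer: 1962985783801/524253464460 ≈ 3.7443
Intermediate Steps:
F = 605 (F = -7 + 612 = 605)
q = 540 (q = 4 - (-21*26 + 10) = 4 - (-546 + 10) = 4 - 1*(-536) = 4 + 536 = 540)
p = 1085669/83759940 (p = 7/540 + 1/((1615 + 1014)*(-295)) = 7*(1/540) - 1/295/2629 = 7/540 + (1/2629)*(-1/295) = 7/540 - 1/775555 = 1085669/83759940 ≈ 0.012962)
(1951/F + 1212/2276) - p = (1951/605 + 1212/2276) - 1*1085669/83759940 = (1951*(1/605) + 1212*(1/2276)) - 1085669/83759940 = (1951/605 + 303/569) - 1085669/83759940 = 1293434/344245 - 1085669/83759940 = 1962985783801/524253464460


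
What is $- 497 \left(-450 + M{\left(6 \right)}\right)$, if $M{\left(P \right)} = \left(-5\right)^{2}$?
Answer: $211225$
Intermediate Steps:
$M{\left(P \right)} = 25$
$- 497 \left(-450 + M{\left(6 \right)}\right) = - 497 \left(-450 + 25\right) = \left(-497\right) \left(-425\right) = 211225$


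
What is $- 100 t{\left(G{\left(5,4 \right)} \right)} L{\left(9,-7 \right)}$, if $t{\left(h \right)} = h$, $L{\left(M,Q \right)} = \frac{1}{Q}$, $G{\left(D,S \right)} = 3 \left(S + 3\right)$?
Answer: $300$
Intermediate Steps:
$G{\left(D,S \right)} = 9 + 3 S$ ($G{\left(D,S \right)} = 3 \left(3 + S\right) = 9 + 3 S$)
$- 100 t{\left(G{\left(5,4 \right)} \right)} L{\left(9,-7 \right)} = \frac{\left(-100\right) \left(9 + 3 \cdot 4\right)}{-7} = - 100 \left(9 + 12\right) \left(- \frac{1}{7}\right) = \left(-100\right) 21 \left(- \frac{1}{7}\right) = \left(-2100\right) \left(- \frac{1}{7}\right) = 300$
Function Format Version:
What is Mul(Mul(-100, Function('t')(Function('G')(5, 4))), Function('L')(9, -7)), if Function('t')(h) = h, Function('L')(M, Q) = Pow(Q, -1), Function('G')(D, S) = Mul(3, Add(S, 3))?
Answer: 300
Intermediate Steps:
Function('G')(D, S) = Add(9, Mul(3, S)) (Function('G')(D, S) = Mul(3, Add(3, S)) = Add(9, Mul(3, S)))
Mul(Mul(-100, Function('t')(Function('G')(5, 4))), Function('L')(9, -7)) = Mul(Mul(-100, Add(9, Mul(3, 4))), Pow(-7, -1)) = Mul(Mul(-100, Add(9, 12)), Rational(-1, 7)) = Mul(Mul(-100, 21), Rational(-1, 7)) = Mul(-2100, Rational(-1, 7)) = 300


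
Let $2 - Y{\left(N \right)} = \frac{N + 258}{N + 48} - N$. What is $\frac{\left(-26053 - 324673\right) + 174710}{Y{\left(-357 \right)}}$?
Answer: $\frac{9064824}{18299} \approx 495.37$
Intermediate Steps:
$Y{\left(N \right)} = 2 + N - \frac{258 + N}{48 + N}$ ($Y{\left(N \right)} = 2 - \left(\frac{N + 258}{N + 48} - N\right) = 2 - \left(\frac{258 + N}{48 + N} - N\right) = 2 - \left(- N + \frac{258 + N}{48 + N}\right) = 2 + \left(N - \frac{258 + N}{48 + N}\right) = 2 + N - \frac{258 + N}{48 + N}$)
$\frac{\left(-26053 - 324673\right) + 174710}{Y{\left(-357 \right)}} = \frac{\left(-26053 - 324673\right) + 174710}{\frac{1}{48 - 357} \left(-162 + \left(-357\right)^{2} + 49 \left(-357\right)\right)} = \frac{-350726 + 174710}{\frac{1}{-309} \left(-162 + 127449 - 17493\right)} = - \frac{176016}{\left(- \frac{1}{309}\right) 109794} = - \frac{176016}{- \frac{36598}{103}} = \left(-176016\right) \left(- \frac{103}{36598}\right) = \frac{9064824}{18299}$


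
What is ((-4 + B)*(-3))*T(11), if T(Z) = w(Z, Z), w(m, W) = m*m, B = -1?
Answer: 1815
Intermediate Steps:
w(m, W) = m**2
T(Z) = Z**2
((-4 + B)*(-3))*T(11) = ((-4 - 1)*(-3))*11**2 = -5*(-3)*121 = 15*121 = 1815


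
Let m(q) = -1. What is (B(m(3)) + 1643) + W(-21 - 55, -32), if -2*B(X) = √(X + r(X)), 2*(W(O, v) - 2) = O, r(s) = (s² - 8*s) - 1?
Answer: 1607 - √7/2 ≈ 1605.7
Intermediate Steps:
r(s) = -1 + s² - 8*s
W(O, v) = 2 + O/2
B(X) = -√(-1 + X² - 7*X)/2 (B(X) = -√(X + (-1 + X² - 8*X))/2 = -√(-1 + X² - 7*X)/2)
(B(m(3)) + 1643) + W(-21 - 55, -32) = (-√(-1 + (-1)² - 7*(-1))/2 + 1643) + (2 + (-21 - 55)/2) = (-√(-1 + 1 + 7)/2 + 1643) + (2 + (½)*(-76)) = (-√7/2 + 1643) + (2 - 38) = (1643 - √7/2) - 36 = 1607 - √7/2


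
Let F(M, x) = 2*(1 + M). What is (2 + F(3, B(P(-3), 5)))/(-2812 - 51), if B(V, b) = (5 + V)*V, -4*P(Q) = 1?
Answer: -10/2863 ≈ -0.0034928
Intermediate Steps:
P(Q) = -¼ (P(Q) = -¼*1 = -¼)
B(V, b) = V*(5 + V)
F(M, x) = 2 + 2*M
(2 + F(3, B(P(-3), 5)))/(-2812 - 51) = (2 + (2 + 2*3))/(-2812 - 51) = (2 + (2 + 6))/(-2863) = -(2 + 8)/2863 = -1/2863*10 = -10/2863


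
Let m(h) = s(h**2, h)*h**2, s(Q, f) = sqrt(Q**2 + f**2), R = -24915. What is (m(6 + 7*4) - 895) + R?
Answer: -25810 + 39304*sqrt(1157) ≈ 1.3111e+6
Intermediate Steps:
m(h) = h**2*sqrt(h**2 + h**4) (m(h) = sqrt((h**2)**2 + h**2)*h**2 = sqrt(h**4 + h**2)*h**2 = sqrt(h**2 + h**4)*h**2 = h**2*sqrt(h**2 + h**4))
(m(6 + 7*4) - 895) + R = ((6 + 7*4)**2*sqrt((6 + 7*4)**2 + (6 + 7*4)**4) - 895) - 24915 = ((6 + 28)**2*sqrt((6 + 28)**2 + (6 + 28)**4) - 895) - 24915 = (34**2*sqrt(34**2 + 34**4) - 895) - 24915 = (1156*sqrt(1156 + 1336336) - 895) - 24915 = (1156*sqrt(1337492) - 895) - 24915 = (1156*(34*sqrt(1157)) - 895) - 24915 = (39304*sqrt(1157) - 895) - 24915 = (-895 + 39304*sqrt(1157)) - 24915 = -25810 + 39304*sqrt(1157)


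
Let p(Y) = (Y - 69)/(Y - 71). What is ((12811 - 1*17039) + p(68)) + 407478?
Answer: 1209751/3 ≈ 4.0325e+5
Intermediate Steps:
p(Y) = (-69 + Y)/(-71 + Y)
((12811 - 1*17039) + p(68)) + 407478 = ((12811 - 1*17039) + (-69 + 68)/(-71 + 68)) + 407478 = ((12811 - 17039) - 1/(-3)) + 407478 = (-4228 - 1/3*(-1)) + 407478 = (-4228 + 1/3) + 407478 = -12683/3 + 407478 = 1209751/3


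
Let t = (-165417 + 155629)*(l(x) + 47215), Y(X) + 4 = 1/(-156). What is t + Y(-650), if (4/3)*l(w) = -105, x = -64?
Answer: -71973660565/156 ≈ -4.6137e+8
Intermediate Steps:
Y(X) = -625/156 (Y(X) = -4 + 1/(-156) = -4 - 1/156 = -625/156)
l(w) = -315/4 (l(w) = (3/4)*(-105) = -315/4)
t = -461369615 (t = (-165417 + 155629)*(-315/4 + 47215) = -9788*188545/4 = -461369615)
t + Y(-650) = -461369615 - 625/156 = -71973660565/156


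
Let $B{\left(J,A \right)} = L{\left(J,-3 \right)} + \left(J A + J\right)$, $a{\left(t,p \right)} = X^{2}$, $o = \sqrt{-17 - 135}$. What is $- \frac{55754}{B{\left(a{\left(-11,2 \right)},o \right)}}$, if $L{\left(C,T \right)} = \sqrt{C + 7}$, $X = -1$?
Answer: $- \frac{55754}{1 + 2 \sqrt{2} + 2 i \sqrt{38}} \approx -1280.8 + 4124.5 i$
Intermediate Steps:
$o = 2 i \sqrt{38}$ ($o = \sqrt{-152} = 2 i \sqrt{38} \approx 12.329 i$)
$a{\left(t,p \right)} = 1$ ($a{\left(t,p \right)} = \left(-1\right)^{2} = 1$)
$L{\left(C,T \right)} = \sqrt{7 + C}$
$B{\left(J,A \right)} = J + \sqrt{7 + J} + A J$ ($B{\left(J,A \right)} = \sqrt{7 + J} + \left(J A + J\right) = \sqrt{7 + J} + \left(A J + J\right) = \sqrt{7 + J} + \left(J + A J\right) = J + \sqrt{7 + J} + A J$)
$- \frac{55754}{B{\left(a{\left(-11,2 \right)},o \right)}} = - \frac{55754}{1 + \sqrt{7 + 1} + 2 i \sqrt{38} \cdot 1} = - \frac{55754}{1 + \sqrt{8} + 2 i \sqrt{38}} = - \frac{55754}{1 + 2 \sqrt{2} + 2 i \sqrt{38}}$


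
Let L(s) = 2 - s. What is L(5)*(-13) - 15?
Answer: 24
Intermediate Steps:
L(5)*(-13) - 15 = (2 - 1*5)*(-13) - 15 = (2 - 5)*(-13) - 15 = -3*(-13) - 15 = 39 - 15 = 24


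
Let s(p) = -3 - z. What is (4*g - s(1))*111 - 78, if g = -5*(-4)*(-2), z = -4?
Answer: -17949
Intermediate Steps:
g = -40 (g = 20*(-2) = -40)
s(p) = 1 (s(p) = -3 - 1*(-4) = -3 + 4 = 1)
(4*g - s(1))*111 - 78 = (4*(-40) - 1*1)*111 - 78 = (-160 - 1)*111 - 78 = -161*111 - 78 = -17871 - 78 = -17949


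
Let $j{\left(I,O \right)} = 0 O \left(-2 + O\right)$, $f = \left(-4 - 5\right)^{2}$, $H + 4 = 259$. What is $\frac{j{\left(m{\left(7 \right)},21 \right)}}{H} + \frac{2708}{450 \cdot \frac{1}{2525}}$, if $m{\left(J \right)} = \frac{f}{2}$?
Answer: $\frac{136754}{9} \approx 15195.0$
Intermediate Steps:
$H = 255$ ($H = -4 + 259 = 255$)
$f = 81$ ($f = \left(-9\right)^{2} = 81$)
$m{\left(J \right)} = \frac{81}{2}$
$j{\left(I,O \right)} = 0$
$\frac{j{\left(m{\left(7 \right)},21 \right)}}{H} + \frac{2708}{450 \cdot \frac{1}{2525}} = \frac{0}{255} + \frac{2708}{450 \cdot \frac{1}{2525}} = 0 \cdot \frac{1}{255} + \frac{2708}{450 \cdot \frac{1}{2525}} = 0 + \frac{2708}{\frac{18}{101}} = 0 + 2708 \cdot \frac{101}{18} = 0 + \frac{136754}{9} = \frac{136754}{9}$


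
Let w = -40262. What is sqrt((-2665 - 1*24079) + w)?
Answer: I*sqrt(67006) ≈ 258.85*I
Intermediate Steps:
sqrt((-2665 - 1*24079) + w) = sqrt((-2665 - 1*24079) - 40262) = sqrt((-2665 - 24079) - 40262) = sqrt(-26744 - 40262) = sqrt(-67006) = I*sqrt(67006)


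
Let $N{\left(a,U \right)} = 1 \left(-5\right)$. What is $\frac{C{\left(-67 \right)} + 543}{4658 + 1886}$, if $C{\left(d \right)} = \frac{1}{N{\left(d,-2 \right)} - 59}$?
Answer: $\frac{34751}{418816} \approx 0.082974$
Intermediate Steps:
$N{\left(a,U \right)} = -5$
$C{\left(d \right)} = - \frac{1}{64}$ ($C{\left(d \right)} = \frac{1}{-5 - 59} = \frac{1}{-64} = - \frac{1}{64}$)
$\frac{C{\left(-67 \right)} + 543}{4658 + 1886} = \frac{- \frac{1}{64} + 543}{4658 + 1886} = \frac{34751}{64 \cdot 6544} = \frac{34751}{64} \cdot \frac{1}{6544} = \frac{34751}{418816}$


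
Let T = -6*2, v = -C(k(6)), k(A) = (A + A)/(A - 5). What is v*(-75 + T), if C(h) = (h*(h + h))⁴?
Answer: 598534520832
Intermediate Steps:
k(A) = 2*A/(-5 + A) (k(A) = (2*A)/(-5 + A) = 2*A/(-5 + A))
C(h) = 16*h⁸ (C(h) = (h*(2*h))⁴ = (2*h²)⁴ = 16*h⁸)
v = -6879707136 (v = -16*(2*6/(-5 + 6))⁸ = -16*(2*6/1)⁸ = -16*(2*6*1)⁸ = -16*12⁸ = -16*429981696 = -1*6879707136 = -6879707136)
T = -12
v*(-75 + T) = -6879707136*(-75 - 12) = -6879707136*(-87) = 598534520832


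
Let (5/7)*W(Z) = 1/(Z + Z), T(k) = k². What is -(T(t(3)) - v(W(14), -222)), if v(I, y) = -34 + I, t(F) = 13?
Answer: -4059/20 ≈ -202.95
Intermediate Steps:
W(Z) = 7/(10*Z) (W(Z) = 7/(5*(Z + Z)) = 7/(5*((2*Z))) = 7*(1/(2*Z))/5 = 7/(10*Z))
-(T(t(3)) - v(W(14), -222)) = -(13² - (-34 + (7/10)/14)) = -(169 - (-34 + (7/10)*(1/14))) = -(169 - (-34 + 1/20)) = -(169 - 1*(-679/20)) = -(169 + 679/20) = -1*4059/20 = -4059/20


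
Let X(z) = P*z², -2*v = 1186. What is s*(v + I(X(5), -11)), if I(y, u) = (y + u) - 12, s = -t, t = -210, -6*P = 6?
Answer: -134610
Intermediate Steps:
P = -1 (P = -⅙*6 = -1)
v = -593 (v = -½*1186 = -593)
X(z) = -z²
s = 210 (s = -1*(-210) = 210)
I(y, u) = -12 + u + y (I(y, u) = (u + y) - 12 = -12 + u + y)
s*(v + I(X(5), -11)) = 210*(-593 + (-12 - 11 - 1*5²)) = 210*(-593 + (-12 - 11 - 1*25)) = 210*(-593 + (-12 - 11 - 25)) = 210*(-593 - 48) = 210*(-641) = -134610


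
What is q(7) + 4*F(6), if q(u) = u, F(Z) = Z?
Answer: 31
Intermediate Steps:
q(7) + 4*F(6) = 7 + 4*6 = 7 + 24 = 31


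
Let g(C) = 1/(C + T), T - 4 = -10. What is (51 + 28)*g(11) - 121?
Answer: -526/5 ≈ -105.20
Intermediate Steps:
T = -6 (T = 4 - 10 = -6)
g(C) = 1/(-6 + C) (g(C) = 1/(C - 6) = 1/(-6 + C))
(51 + 28)*g(11) - 121 = (51 + 28)/(-6 + 11) - 121 = 79/5 - 121 = -526/5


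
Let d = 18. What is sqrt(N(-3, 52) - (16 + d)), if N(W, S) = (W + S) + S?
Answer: sqrt(67) ≈ 8.1853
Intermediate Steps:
N(W, S) = W + 2*S (N(W, S) = (S + W) + S = W + 2*S)
sqrt(N(-3, 52) - (16 + d)) = sqrt((-3 + 2*52) - (16 + 18)) = sqrt((-3 + 104) - 1*34) = sqrt(101 - 34) = sqrt(67)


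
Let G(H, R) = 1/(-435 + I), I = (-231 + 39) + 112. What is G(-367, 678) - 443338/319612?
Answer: -114319341/82300090 ≈ -1.3891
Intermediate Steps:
I = -80 (I = -192 + 112 = -80)
G(H, R) = -1/515 (G(H, R) = 1/(-435 - 80) = 1/(-515) = -1/515)
G(-367, 678) - 443338/319612 = -1/515 - 443338/319612 = -1/515 - 443338*1/319612 = -1/515 - 221669/159806 = -114319341/82300090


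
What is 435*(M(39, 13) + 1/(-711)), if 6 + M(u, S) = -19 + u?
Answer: 1443185/237 ≈ 6089.4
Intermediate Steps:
M(u, S) = -25 + u (M(u, S) = -6 + (-19 + u) = -25 + u)
435*(M(39, 13) + 1/(-711)) = 435*((-25 + 39) + 1/(-711)) = 435*(14 - 1/711) = 435*(9953/711) = 1443185/237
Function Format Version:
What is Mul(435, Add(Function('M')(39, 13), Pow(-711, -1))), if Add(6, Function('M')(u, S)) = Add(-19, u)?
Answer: Rational(1443185, 237) ≈ 6089.4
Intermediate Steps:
Function('M')(u, S) = Add(-25, u) (Function('M')(u, S) = Add(-6, Add(-19, u)) = Add(-25, u))
Mul(435, Add(Function('M')(39, 13), Pow(-711, -1))) = Mul(435, Add(Add(-25, 39), Pow(-711, -1))) = Mul(435, Add(14, Rational(-1, 711))) = Mul(435, Rational(9953, 711)) = Rational(1443185, 237)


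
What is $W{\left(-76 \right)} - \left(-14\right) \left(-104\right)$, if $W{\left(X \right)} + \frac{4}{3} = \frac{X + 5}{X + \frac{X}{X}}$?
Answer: $- \frac{109229}{75} \approx -1456.4$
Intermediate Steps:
$W{\left(X \right)} = - \frac{4}{3} + \frac{5 + X}{1 + X}$ ($W{\left(X \right)} = - \frac{4}{3} + \frac{X + 5}{X + \frac{X}{X}} = - \frac{4}{3} + \frac{5 + X}{X + 1} = - \frac{4}{3} + \frac{5 + X}{1 + X}$)
$W{\left(-76 \right)} - \left(-14\right) \left(-104\right) = \frac{11 - -76}{3 \left(1 - 76\right)} - \left(-14\right) \left(-104\right) = \frac{11 + 76}{3 \left(-75\right)} - 1456 = \frac{1}{3} \left(- \frac{1}{75}\right) 87 - 1456 = - \frac{29}{75} - 1456 = - \frac{109229}{75}$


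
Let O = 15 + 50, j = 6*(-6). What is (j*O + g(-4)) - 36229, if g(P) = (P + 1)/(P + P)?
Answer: -308549/8 ≈ -38569.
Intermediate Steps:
j = -36
g(P) = (1 + P)/(2*P) (g(P) = (1 + P)/((2*P)) = (1 + P)*(1/(2*P)) = (1 + P)/(2*P))
O = 65
(j*O + g(-4)) - 36229 = (-36*65 + (1/2)*(1 - 4)/(-4)) - 36229 = (-2340 + (1/2)*(-1/4)*(-3)) - 36229 = (-2340 + 3/8) - 36229 = -18717/8 - 36229 = -308549/8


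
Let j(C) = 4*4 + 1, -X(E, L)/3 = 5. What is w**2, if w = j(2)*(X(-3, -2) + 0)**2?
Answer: 14630625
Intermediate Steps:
X(E, L) = -15 (X(E, L) = -3*5 = -15)
j(C) = 17 (j(C) = 16 + 1 = 17)
w = 3825 (w = 17*(-15 + 0)**2 = 17*(-15)**2 = 17*225 = 3825)
w**2 = 3825**2 = 14630625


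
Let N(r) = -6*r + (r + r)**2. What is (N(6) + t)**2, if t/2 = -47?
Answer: 196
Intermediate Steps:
t = -94 (t = 2*(-47) = -94)
N(r) = -6*r + 4*r**2 (N(r) = -6*r + (2*r)**2 = -6*r + 4*r**2)
(N(6) + t)**2 = (2*6*(-3 + 2*6) - 94)**2 = (2*6*(-3 + 12) - 94)**2 = (2*6*9 - 94)**2 = (108 - 94)**2 = 14**2 = 196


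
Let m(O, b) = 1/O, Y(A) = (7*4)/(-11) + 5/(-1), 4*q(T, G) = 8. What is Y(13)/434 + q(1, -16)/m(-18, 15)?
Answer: -171947/4774 ≈ -36.017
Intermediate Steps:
q(T, G) = 2 (q(T, G) = (1/4)*8 = 2)
Y(A) = -83/11 (Y(A) = 28*(-1/11) + 5*(-1) = -28/11 - 5 = -83/11)
Y(13)/434 + q(1, -16)/m(-18, 15) = -83/11/434 + 2/(1/(-18)) = -83/11*1/434 + 2/(-1/18) = -83/4774 + 2*(-18) = -83/4774 - 36 = -171947/4774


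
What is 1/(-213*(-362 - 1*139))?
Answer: 1/106713 ≈ 9.3709e-6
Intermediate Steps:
1/(-213*(-362 - 1*139)) = 1/(-213*(-362 - 139)) = 1/(-213*(-501)) = 1/106713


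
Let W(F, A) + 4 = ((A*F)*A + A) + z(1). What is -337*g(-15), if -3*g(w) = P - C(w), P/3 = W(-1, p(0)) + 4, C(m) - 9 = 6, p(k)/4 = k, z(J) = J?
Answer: -1348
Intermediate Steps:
p(k) = 4*k
C(m) = 15 (C(m) = 9 + 6 = 15)
W(F, A) = -3 + A + F*A² (W(F, A) = -4 + (((A*F)*A + A) + 1) = -4 + ((F*A² + A) + 1) = -4 + ((A + F*A²) + 1) = -4 + (1 + A + F*A²) = -3 + A + F*A²)
P = 3 (P = 3*((-3 + 4*0 - (4*0)²) + 4) = 3*((-3 + 0 - 1*0²) + 4) = 3*((-3 + 0 - 1*0) + 4) = 3*((-3 + 0 + 0) + 4) = 3*(-3 + 4) = 3*1 = 3)
g(w) = 4 (g(w) = -(3 - 1*15)/3 = -(3 - 15)/3 = -⅓*(-12) = 4)
-337*g(-15) = -337*4 = -1348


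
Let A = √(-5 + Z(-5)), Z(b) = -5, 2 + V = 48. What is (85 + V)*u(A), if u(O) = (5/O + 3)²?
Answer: 1703/2 - 393*I*√10 ≈ 851.5 - 1242.8*I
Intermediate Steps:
V = 46 (V = -2 + 48 = 46)
A = I*√10 (A = √(-5 - 5) = √(-10) = I*√10 ≈ 3.1623*I)
u(O) = (3 + 5/O)²
(85 + V)*u(A) = (85 + 46)*((5 + 3*(I*√10))²/(I*√10)²) = 131*(-(5 + 3*I*√10)²/10) = -131*(5 + 3*I*√10)²/10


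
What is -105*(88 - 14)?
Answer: -7770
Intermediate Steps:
-105*(88 - 14) = -105*74 = -7770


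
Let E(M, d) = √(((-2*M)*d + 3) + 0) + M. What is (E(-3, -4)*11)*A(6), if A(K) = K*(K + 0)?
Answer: -1188 + 396*I*√21 ≈ -1188.0 + 1814.7*I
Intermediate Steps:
A(K) = K² (A(K) = K*K = K²)
E(M, d) = M + √(3 - 2*M*d) (E(M, d) = √((-2*M*d + 3) + 0) + M = √((3 - 2*M*d) + 0) + M = √(3 - 2*M*d) + M = M + √(3 - 2*M*d))
(E(-3, -4)*11)*A(6) = ((-3 + √(3 - 2*(-3)*(-4)))*11)*6² = ((-3 + √(3 - 24))*11)*36 = ((-3 + √(-21))*11)*36 = ((-3 + I*√21)*11)*36 = (-33 + 11*I*√21)*36 = -1188 + 396*I*√21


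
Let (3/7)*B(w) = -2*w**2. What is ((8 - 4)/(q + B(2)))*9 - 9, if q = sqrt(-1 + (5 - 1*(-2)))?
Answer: -16893/1541 - 162*sqrt(6)/1541 ≈ -11.220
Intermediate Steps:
q = sqrt(6) (q = sqrt(-1 + (5 + 2)) = sqrt(-1 + 7) = sqrt(6) ≈ 2.4495)
B(w) = -14*w**2/3 (B(w) = 7*(-2*w**2)/3 = -14*w**2/3)
((8 - 4)/(q + B(2)))*9 - 9 = ((8 - 4)/(sqrt(6) - 14/3*2**2))*9 - 9 = (4/(sqrt(6) - 14/3*4))*9 - 9 = (4/(sqrt(6) - 56/3))*9 - 9 = (4/(-56/3 + sqrt(6)))*9 - 9 = 36/(-56/3 + sqrt(6)) - 9 = -9 + 36/(-56/3 + sqrt(6))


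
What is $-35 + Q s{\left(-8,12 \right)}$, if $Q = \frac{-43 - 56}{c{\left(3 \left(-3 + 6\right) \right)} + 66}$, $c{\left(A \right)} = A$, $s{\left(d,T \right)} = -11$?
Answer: $- \frac{512}{25} \approx -20.48$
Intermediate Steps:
$Q = - \frac{33}{25}$ ($Q = \frac{-43 - 56}{3 \left(-3 + 6\right) + 66} = - \frac{99}{3 \cdot 3 + 66} = - \frac{99}{9 + 66} = - \frac{99}{75} = \left(-99\right) \frac{1}{75} = - \frac{33}{25} \approx -1.32$)
$-35 + Q s{\left(-8,12 \right)} = -35 - - \frac{363}{25} = -35 + \frac{363}{25} = - \frac{512}{25}$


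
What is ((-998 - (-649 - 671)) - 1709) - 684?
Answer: -2071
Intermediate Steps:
((-998 - (-649 - 671)) - 1709) - 684 = ((-998 - 1*(-1320)) - 1709) - 684 = ((-998 + 1320) - 1709) - 684 = (322 - 1709) - 684 = -1387 - 684 = -2071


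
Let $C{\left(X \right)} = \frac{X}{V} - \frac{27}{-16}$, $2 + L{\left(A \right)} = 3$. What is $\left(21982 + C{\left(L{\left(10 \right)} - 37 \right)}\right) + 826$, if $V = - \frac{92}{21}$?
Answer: $\frac{8396989}{368} \approx 22818.0$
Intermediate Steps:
$V = - \frac{92}{21}$ ($V = \left(-92\right) \frac{1}{21} = - \frac{92}{21} \approx -4.381$)
$L{\left(A \right)} = 1$ ($L{\left(A \right)} = -2 + 3 = 1$)
$C{\left(X \right)} = \frac{27}{16} - \frac{21 X}{92}$ ($C{\left(X \right)} = \frac{X}{- \frac{92}{21}} - \frac{27}{-16} = X \left(- \frac{21}{92}\right) - - \frac{27}{16} = - \frac{21 X}{92} + \frac{27}{16} = \frac{27}{16} - \frac{21 X}{92}$)
$\left(21982 + C{\left(L{\left(10 \right)} - 37 \right)}\right) + 826 = \left(21982 - \left(- \frac{27}{16} + \frac{21 \left(1 - 37\right)}{92}\right)\right) + 826 = \left(21982 + \left(\frac{27}{16} - - \frac{189}{23}\right)\right) + 826 = \left(21982 + \left(\frac{27}{16} + \frac{189}{23}\right)\right) + 826 = \left(21982 + \frac{3645}{368}\right) + 826 = \frac{8093021}{368} + 826 = \frac{8396989}{368}$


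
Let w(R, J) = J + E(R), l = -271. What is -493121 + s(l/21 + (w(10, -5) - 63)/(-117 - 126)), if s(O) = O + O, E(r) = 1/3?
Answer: -2516525327/5103 ≈ -4.9315e+5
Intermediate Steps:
E(r) = 1/3
w(R, J) = 1/3 + J (w(R, J) = J + 1/3 = 1/3 + J)
s(O) = 2*O
-493121 + s(l/21 + (w(10, -5) - 63)/(-117 - 126)) = -493121 + 2*(-271/21 + ((1/3 - 5) - 63)/(-117 - 126)) = -493121 + 2*(-271*1/21 + (-14/3 - 63)/(-243)) = -493121 + 2*(-271/21 - 203/3*(-1/243)) = -493121 + 2*(-271/21 + 203/729) = -493121 + 2*(-64432/5103) = -493121 - 128864/5103 = -2516525327/5103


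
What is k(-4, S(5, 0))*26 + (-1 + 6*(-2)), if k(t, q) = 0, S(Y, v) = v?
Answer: -13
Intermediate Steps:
k(-4, S(5, 0))*26 + (-1 + 6*(-2)) = 0*26 + (-1 + 6*(-2)) = 0 + (-1 - 12) = 0 - 13 = -13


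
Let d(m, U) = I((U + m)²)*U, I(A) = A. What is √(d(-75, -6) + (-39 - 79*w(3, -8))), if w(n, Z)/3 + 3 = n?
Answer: I*√39405 ≈ 198.51*I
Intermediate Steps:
w(n, Z) = -9 + 3*n
d(m, U) = U*(U + m)² (d(m, U) = (U + m)²*U = U*(U + m)²)
√(d(-75, -6) + (-39 - 79*w(3, -8))) = √(-6*(-6 - 75)² + (-39 - 79*(-9 + 3*3))) = √(-6*(-81)² + (-39 - 79*(-9 + 9))) = √(-6*6561 + (-39 - 79*0)) = √(-39366 + (-39 + 0)) = √(-39366 - 39) = √(-39405) = I*√39405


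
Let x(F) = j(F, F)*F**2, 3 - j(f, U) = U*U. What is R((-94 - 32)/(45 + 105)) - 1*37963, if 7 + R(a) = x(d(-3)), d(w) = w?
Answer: -38024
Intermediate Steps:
j(f, U) = 3 - U**2 (j(f, U) = 3 - U*U = 3 - U**2)
x(F) = F**2*(3 - F**2) (x(F) = (3 - F**2)*F**2 = F**2*(3 - F**2))
R(a) = -61 (R(a) = -7 + (-3)**2*(3 - 1*(-3)**2) = -7 + 9*(3 - 1*9) = -7 + 9*(3 - 9) = -7 + 9*(-6) = -7 - 54 = -61)
R((-94 - 32)/(45 + 105)) - 1*37963 = -61 - 1*37963 = -61 - 37963 = -38024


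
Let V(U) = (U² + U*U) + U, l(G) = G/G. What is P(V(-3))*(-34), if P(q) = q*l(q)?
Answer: -510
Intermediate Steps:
l(G) = 1
V(U) = U + 2*U² (V(U) = (U² + U²) + U = 2*U² + U = U + 2*U²)
P(q) = q (P(q) = q*1 = q)
P(V(-3))*(-34) = -3*(1 + 2*(-3))*(-34) = -3*(1 - 6)*(-34) = -3*(-5)*(-34) = 15*(-34) = -510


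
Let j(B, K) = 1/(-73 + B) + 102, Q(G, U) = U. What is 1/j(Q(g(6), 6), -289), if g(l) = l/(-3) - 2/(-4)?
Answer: 67/6833 ≈ 0.0098054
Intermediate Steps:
g(l) = 1/2 - l/3 (g(l) = l*(-1/3) - 2*(-1/4) = -l/3 + 1/2 = 1/2 - l/3)
j(B, K) = 102 + 1/(-73 + B)
1/j(Q(g(6), 6), -289) = 1/((-7445 + 102*6)/(-73 + 6)) = 1/((-7445 + 612)/(-67)) = 1/(-1/67*(-6833)) = 1/(6833/67) = 67/6833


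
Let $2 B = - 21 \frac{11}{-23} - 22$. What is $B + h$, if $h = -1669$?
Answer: $- \frac{77049}{46} \approx -1675.0$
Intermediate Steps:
$B = - \frac{275}{46}$ ($B = \frac{- 21 \frac{11}{-23} - 22}{2} = \frac{- 21 \cdot 11 \left(- \frac{1}{23}\right) - 22}{2} = \frac{\left(-21\right) \left(- \frac{11}{23}\right) - 22}{2} = \frac{\frac{231}{23} - 22}{2} = \frac{1}{2} \left(- \frac{275}{23}\right) = - \frac{275}{46} \approx -5.9783$)
$B + h = - \frac{275}{46} - 1669 = - \frac{77049}{46}$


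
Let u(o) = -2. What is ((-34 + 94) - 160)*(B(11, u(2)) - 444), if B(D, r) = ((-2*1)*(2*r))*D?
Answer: 35600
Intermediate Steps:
B(D, r) = -4*D*r (B(D, r) = (-4*r)*D = -4*D*r)
((-34 + 94) - 160)*(B(11, u(2)) - 444) = ((-34 + 94) - 160)*(-4*11*(-2) - 444) = (60 - 160)*(88 - 444) = -100*(-356) = 35600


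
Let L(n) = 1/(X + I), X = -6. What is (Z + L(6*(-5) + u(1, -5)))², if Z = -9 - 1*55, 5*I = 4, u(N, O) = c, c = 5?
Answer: 2785561/676 ≈ 4120.7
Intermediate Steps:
u(N, O) = 5
I = ⅘ (I = (⅕)*4 = ⅘ ≈ 0.80000)
L(n) = -5/26 (L(n) = 1/(-6 + ⅘) = 1/(-26/5) = -5/26)
Z = -64 (Z = -9 - 55 = -64)
(Z + L(6*(-5) + u(1, -5)))² = (-64 - 5/26)² = (-1669/26)² = 2785561/676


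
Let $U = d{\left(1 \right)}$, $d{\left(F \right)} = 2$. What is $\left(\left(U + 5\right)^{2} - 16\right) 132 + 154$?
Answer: $4510$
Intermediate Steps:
$U = 2$
$\left(\left(U + 5\right)^{2} - 16\right) 132 + 154 = \left(\left(2 + 5\right)^{2} - 16\right) 132 + 154 = \left(7^{2} - 16\right) 132 + 154 = \left(49 - 16\right) 132 + 154 = 33 \cdot 132 + 154 = 4356 + 154 = 4510$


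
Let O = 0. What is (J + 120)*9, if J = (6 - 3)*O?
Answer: 1080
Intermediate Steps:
J = 0 (J = (6 - 3)*0 = 3*0 = 0)
(J + 120)*9 = (0 + 120)*9 = 120*9 = 1080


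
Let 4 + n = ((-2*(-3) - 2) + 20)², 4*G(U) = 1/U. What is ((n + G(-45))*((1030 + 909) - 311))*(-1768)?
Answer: -74086825384/45 ≈ -1.6464e+9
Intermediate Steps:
G(U) = 1/(4*U)
n = 572 (n = -4 + ((-2*(-3) - 2) + 20)² = -4 + ((6 - 2) + 20)² = -4 + (4 + 20)² = -4 + 24² = -4 + 576 = 572)
((n + G(-45))*((1030 + 909) - 311))*(-1768) = ((572 + (¼)/(-45))*((1030 + 909) - 311))*(-1768) = ((572 + (¼)*(-1/45))*(1939 - 311))*(-1768) = ((572 - 1/180)*1628)*(-1768) = ((102959/180)*1628)*(-1768) = (41904313/45)*(-1768) = -74086825384/45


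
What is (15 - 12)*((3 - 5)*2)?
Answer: -12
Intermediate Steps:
(15 - 12)*((3 - 5)*2) = 3*(-2*2) = 3*(-4) = -12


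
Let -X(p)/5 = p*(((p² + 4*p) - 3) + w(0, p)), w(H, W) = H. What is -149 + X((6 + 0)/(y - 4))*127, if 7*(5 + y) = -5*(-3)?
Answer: -1707603/512 ≈ -3335.2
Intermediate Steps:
y = -20/7 (y = -5 + (-5*(-3))/7 = -5 + (⅐)*15 = -5 + 15/7 = -20/7 ≈ -2.8571)
X(p) = -5*p*(-3 + p² + 4*p) (X(p) = -5*p*(((p² + 4*p) - 3) + 0) = -5*p*((-3 + p² + 4*p) + 0) = -5*p*(-3 + p² + 4*p))
-149 + X((6 + 0)/(y - 4))*127 = -149 + (5*((6 + 0)/(-20/7 - 4))*(3 - ((6 + 0)/(-20/7 - 4))² - 4*(6 + 0)/(-20/7 - 4)))*127 = -149 + (5*(6/(-48/7))*(3 - (6/(-48/7))² - 24/(-48/7)))*127 = -149 + (5*(6*(-7/48))*(3 - (6*(-7/48))² - 24*(-7)/48))*127 = -149 + (5*(-7/8)*(3 - (-7/8)² - 4*(-7/8)))*127 = -149 + (5*(-7/8)*(3 - 1*49/64 + 7/2))*127 = -149 + (5*(-7/8)*(3 - 49/64 + 7/2))*127 = -149 + (5*(-7/8)*(367/64))*127 = -149 - 12845/512*127 = -149 - 1631315/512 = -1707603/512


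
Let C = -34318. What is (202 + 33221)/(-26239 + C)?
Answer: -33423/60557 ≈ -0.55193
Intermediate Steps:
(202 + 33221)/(-26239 + C) = (202 + 33221)/(-26239 - 34318) = 33423/(-60557) = 33423*(-1/60557) = -33423/60557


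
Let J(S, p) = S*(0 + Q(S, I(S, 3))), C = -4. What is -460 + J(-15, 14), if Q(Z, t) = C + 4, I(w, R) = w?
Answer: -460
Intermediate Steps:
Q(Z, t) = 0 (Q(Z, t) = -4 + 4 = 0)
J(S, p) = 0 (J(S, p) = S*(0 + 0) = S*0 = 0)
-460 + J(-15, 14) = -460 + 0 = -460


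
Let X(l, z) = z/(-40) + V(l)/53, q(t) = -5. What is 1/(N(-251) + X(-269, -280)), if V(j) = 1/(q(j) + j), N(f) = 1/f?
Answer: 3645022/25500381 ≈ 0.14294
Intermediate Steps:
V(j) = 1/(-5 + j)
X(l, z) = -z/40 + 1/(53*(-5 + l)) (X(l, z) = z/(-40) + 1/((-5 + l)*53) = z*(-1/40) + (1/53)/(-5 + l) = -z/40 + 1/(53*(-5 + l)))
1/(N(-251) + X(-269, -280)) = 1/(1/(-251) + (40 - 53*(-280)*(-5 - 269))/(2120*(-5 - 269))) = 1/(-1/251 + (1/2120)*(40 - 53*(-280)*(-274))/(-274)) = 1/(-1/251 + (1/2120)*(-1/274)*(40 - 4066160)) = 1/(-1/251 + (1/2120)*(-1/274)*(-4066120)) = 1/(-1/251 + 101653/14522) = 1/(25500381/3645022) = 3645022/25500381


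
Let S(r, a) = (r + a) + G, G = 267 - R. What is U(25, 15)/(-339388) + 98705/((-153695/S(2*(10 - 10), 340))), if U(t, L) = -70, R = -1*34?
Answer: -306757653707/745174838 ≈ -411.66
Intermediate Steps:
R = -34
G = 301 (G = 267 - 1*(-34) = 267 + 34 = 301)
S(r, a) = 301 + a + r (S(r, a) = (r + a) + 301 = (a + r) + 301 = 301 + a + r)
U(25, 15)/(-339388) + 98705/((-153695/S(2*(10 - 10), 340))) = -70/(-339388) + 98705/((-153695/(301 + 340 + 2*(10 - 10)))) = -70*(-1/339388) + 98705/((-153695/(301 + 340 + 2*0))) = 5/24242 + 98705/((-153695/(301 + 340 + 0))) = 5/24242 + 98705/((-153695/641)) = 5/24242 + 98705/((-153695*1/641)) = 5/24242 + 98705/(-153695/641) = 5/24242 + 98705*(-641/153695) = 5/24242 - 12653981/30739 = -306757653707/745174838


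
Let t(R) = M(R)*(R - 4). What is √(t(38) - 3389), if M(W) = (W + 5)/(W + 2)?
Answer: I*√335245/10 ≈ 57.9*I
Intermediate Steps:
M(W) = (5 + W)/(2 + W)
t(R) = (-4 + R)*(5 + R)/(2 + R) (t(R) = ((5 + R)/(2 + R))*(R - 4) = ((5 + R)/(2 + R))*(-4 + R) = (-4 + R)*(5 + R)/(2 + R))
√(t(38) - 3389) = √((-4 + 38)*(5 + 38)/(2 + 38) - 3389) = √(34*43/40 - 3389) = √((1/40)*34*43 - 3389) = √(731/20 - 3389) = √(-67049/20) = I*√335245/10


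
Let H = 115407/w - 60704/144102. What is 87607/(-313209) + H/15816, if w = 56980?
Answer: -771461048471297/2759096788706720 ≈ -0.27961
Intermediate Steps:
H = 940818971/586495140 (H = 115407/56980 - 60704/144102 = 115407*(1/56980) - 60704*1/144102 = 115407/56980 - 4336/10293 = 940818971/586495140 ≈ 1.6041)
87607/(-313209) + H/15816 = 87607/(-313209) + (940818971/586495140)/15816 = 87607*(-1/313209) + (940818971/586495140)*(1/15816) = -6739/24093 + 940818971/9276007134240 = -771461048471297/2759096788706720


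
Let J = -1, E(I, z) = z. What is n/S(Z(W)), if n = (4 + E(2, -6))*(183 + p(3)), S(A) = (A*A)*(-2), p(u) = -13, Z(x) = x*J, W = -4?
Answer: 85/8 ≈ 10.625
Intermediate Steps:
Z(x) = -x (Z(x) = x*(-1) = -x)
S(A) = -2*A² (S(A) = A²*(-2) = -2*A²)
n = -340 (n = (4 - 6)*(183 - 13) = -2*170 = -340)
n/S(Z(W)) = -340/((-2*(-1*(-4))²)) = -340/((-2*4²)) = -340/((-2*16)) = -340/(-32) = -340*(-1/32) = 85/8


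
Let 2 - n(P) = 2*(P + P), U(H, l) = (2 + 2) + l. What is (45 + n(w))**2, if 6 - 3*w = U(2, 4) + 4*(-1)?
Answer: 17689/9 ≈ 1965.4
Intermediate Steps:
U(H, l) = 4 + l
w = 2/3 (w = 2 - ((4 + 4) + 4*(-1))/3 = 2 - (8 - 4)/3 = 2 - 1/3*4 = 2 - 4/3 = 2/3 ≈ 0.66667)
n(P) = 2 - 4*P (n(P) = 2 - 2*(P + P) = 2 - 2*2*P = 2 - 4*P)
(45 + n(w))**2 = (45 + (2 - 4*2/3))**2 = (45 + (2 - 8/3))**2 = (45 - 2/3)**2 = (133/3)**2 = 17689/9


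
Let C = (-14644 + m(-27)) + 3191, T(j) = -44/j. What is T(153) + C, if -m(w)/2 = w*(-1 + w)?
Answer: -1983689/153 ≈ -12965.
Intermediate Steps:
m(w) = -2*w*(-1 + w)
C = -12965 (C = (-14644 + 2*(-27)*(1 - 1*(-27))) + 3191 = (-14644 + 2*(-27)*(1 + 27)) + 3191 = (-14644 + 2*(-27)*28) + 3191 = (-14644 - 1512) + 3191 = -16156 + 3191 = -12965)
T(153) + C = -44/153 - 12965 = -1983689/153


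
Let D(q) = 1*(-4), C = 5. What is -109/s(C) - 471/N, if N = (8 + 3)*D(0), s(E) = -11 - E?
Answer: 3083/176 ≈ 17.517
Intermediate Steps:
D(q) = -4
N = -44 (N = (8 + 3)*(-4) = 11*(-4) = -44)
-109/s(C) - 471/N = -109/(-11 - 1*5) - 471/(-44) = -109/(-11 - 5) - 471*(-1/44) = -109/(-16) + 471/44 = -109*(-1/16) + 471/44 = 109/16 + 471/44 = 3083/176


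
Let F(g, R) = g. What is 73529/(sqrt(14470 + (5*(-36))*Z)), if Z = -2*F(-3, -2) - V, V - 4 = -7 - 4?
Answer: 73529*sqrt(12130)/12130 ≈ 667.62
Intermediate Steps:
V = -7 (V = 4 + (-7 - 4) = 4 - 11 = -7)
Z = 13 (Z = -2*(-3) - 1*(-7) = 6 + 7 = 13)
73529/(sqrt(14470 + (5*(-36))*Z)) = 73529/(sqrt(14470 + (5*(-36))*13)) = 73529/(sqrt(14470 - 180*13)) = 73529/(sqrt(14470 - 2340)) = 73529/(sqrt(12130)) = 73529*(sqrt(12130)/12130) = 73529*sqrt(12130)/12130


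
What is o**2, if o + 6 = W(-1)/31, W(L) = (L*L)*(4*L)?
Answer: 36100/961 ≈ 37.565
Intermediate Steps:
W(L) = 4*L**3 (W(L) = L**2*(4*L) = 4*L**3)
o = -190/31 (o = -6 + (4*(-1)**3)/31 = -6 + (4*(-1))*(1/31) = -6 - 4*1/31 = -6 - 4/31 = -190/31 ≈ -6.1290)
o**2 = (-190/31)**2 = 36100/961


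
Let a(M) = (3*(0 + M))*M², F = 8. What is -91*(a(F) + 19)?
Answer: -141505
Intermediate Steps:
a(M) = 3*M³ (a(M) = (3*M)*M² = 3*M³)
-91*(a(F) + 19) = -91*(3*8³ + 19) = -91*(3*512 + 19) = -91*(1536 + 19) = -91*1555 = -141505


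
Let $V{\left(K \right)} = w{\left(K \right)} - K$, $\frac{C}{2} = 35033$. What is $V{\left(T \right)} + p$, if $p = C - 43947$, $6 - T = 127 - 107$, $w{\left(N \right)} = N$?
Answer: $26119$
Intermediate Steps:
$C = 70066$ ($C = 2 \cdot 35033 = 70066$)
$T = -14$ ($T = 6 - \left(127 - 107\right) = 6 - 20 = -14$)
$V{\left(K \right)} = 0$ ($V{\left(K \right)} = K - K = 0$)
$p = 26119$ ($p = 70066 - 43947 = 26119$)
$V{\left(T \right)} + p = 0 + 26119 = 26119$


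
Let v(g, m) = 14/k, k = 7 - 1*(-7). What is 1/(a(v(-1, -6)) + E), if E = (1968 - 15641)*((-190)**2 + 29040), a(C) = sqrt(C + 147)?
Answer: -222664805/198318461542752063 - sqrt(37)/396636923085504126 ≈ -1.1228e-9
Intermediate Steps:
k = 14 (k = 7 + 7 = 14)
v(g, m) = 1 (v(g, m) = 14/14 = 14*(1/14) = 1)
a(C) = sqrt(147 + C)
E = -890659220 (E = -13673*(36100 + 29040) = -13673*65140 = -890659220)
1/(a(v(-1, -6)) + E) = 1/(sqrt(147 + 1) - 890659220) = 1/(sqrt(148) - 890659220) = 1/(2*sqrt(37) - 890659220) = 1/(-890659220 + 2*sqrt(37))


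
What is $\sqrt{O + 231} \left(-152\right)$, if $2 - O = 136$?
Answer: $- 152 \sqrt{97} \approx -1497.0$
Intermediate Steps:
$O = -134$ ($O = 2 - 136 = -134$)
$\sqrt{O + 231} \left(-152\right) = \sqrt{-134 + 231} \left(-152\right) = \sqrt{97} \left(-152\right) = - 152 \sqrt{97}$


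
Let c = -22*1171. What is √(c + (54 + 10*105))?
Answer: I*√24658 ≈ 157.03*I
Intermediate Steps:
c = -25762
√(c + (54 + 10*105)) = √(-25762 + (54 + 10*105)) = √(-25762 + (54 + 1050)) = √(-25762 + 1104) = √(-24658) = I*√24658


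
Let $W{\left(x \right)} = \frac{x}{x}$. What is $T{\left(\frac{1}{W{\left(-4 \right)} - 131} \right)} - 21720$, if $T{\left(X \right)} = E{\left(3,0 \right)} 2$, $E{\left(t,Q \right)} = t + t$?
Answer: $-21708$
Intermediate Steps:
$W{\left(x \right)} = 1$
$E{\left(t,Q \right)} = 2 t$
$T{\left(X \right)} = 12$ ($T{\left(X \right)} = 2 \cdot 3 \cdot 2 = 6 \cdot 2 = 12$)
$T{\left(\frac{1}{W{\left(-4 \right)} - 131} \right)} - 21720 = 12 - 21720 = -21708$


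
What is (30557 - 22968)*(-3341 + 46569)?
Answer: 328057292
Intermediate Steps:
(30557 - 22968)*(-3341 + 46569) = 7589*43228 = 328057292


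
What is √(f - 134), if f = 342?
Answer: 4*√13 ≈ 14.422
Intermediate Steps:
√(f - 134) = √(342 - 134) = √208 = 4*√13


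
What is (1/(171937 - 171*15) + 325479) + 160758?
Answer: 82354933165/169372 ≈ 4.8624e+5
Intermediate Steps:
(1/(171937 - 171*15) + 325479) + 160758 = (1/(171937 - 2565) + 325479) + 160758 = (1/169372 + 325479) + 160758 = 55127029189/169372 + 160758 = 82354933165/169372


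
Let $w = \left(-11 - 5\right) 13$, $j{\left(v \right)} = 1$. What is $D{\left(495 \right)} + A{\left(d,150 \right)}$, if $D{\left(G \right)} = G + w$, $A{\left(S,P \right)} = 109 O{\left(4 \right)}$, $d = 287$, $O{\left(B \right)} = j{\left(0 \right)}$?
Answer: $396$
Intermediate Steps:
$O{\left(B \right)} = 1$
$w = -208$ ($w = \left(-16\right) 13 = -208$)
$A{\left(S,P \right)} = 109$ ($A{\left(S,P \right)} = 109 \cdot 1 = 109$)
$D{\left(G \right)} = -208 + G$ ($D{\left(G \right)} = G - 208 = -208 + G$)
$D{\left(495 \right)} + A{\left(d,150 \right)} = \left(-208 + 495\right) + 109 = 287 + 109 = 396$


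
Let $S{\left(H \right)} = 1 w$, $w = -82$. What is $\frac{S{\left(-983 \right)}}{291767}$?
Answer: $- \frac{82}{291767} \approx -0.00028105$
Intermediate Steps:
$S{\left(H \right)} = -82$ ($S{\left(H \right)} = 1 \left(-82\right) = -82$)
$\frac{S{\left(-983 \right)}}{291767} = - \frac{82}{291767}$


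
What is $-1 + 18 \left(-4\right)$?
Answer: $-73$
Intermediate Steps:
$-1 + 18 \left(-4\right) = -1 - 72 = -73$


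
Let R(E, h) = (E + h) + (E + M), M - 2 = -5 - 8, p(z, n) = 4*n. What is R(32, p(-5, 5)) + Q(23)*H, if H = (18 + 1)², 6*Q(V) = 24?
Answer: 1517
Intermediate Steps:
Q(V) = 4 (Q(V) = (⅙)*24 = 4)
H = 361 (H = 19² = 361)
M = -11 (M = 2 + (-5 - 8) = 2 - 13 = -11)
R(E, h) = -11 + h + 2*E (R(E, h) = (E + h) + (E - 11) = (E + h) + (-11 + E) = -11 + h + 2*E)
R(32, p(-5, 5)) + Q(23)*H = (-11 + 4*5 + 2*32) + 4*361 = (-11 + 20 + 64) + 1444 = 73 + 1444 = 1517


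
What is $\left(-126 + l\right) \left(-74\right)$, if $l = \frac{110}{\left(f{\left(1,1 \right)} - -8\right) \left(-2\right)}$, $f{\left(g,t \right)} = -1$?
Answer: $\frac{69338}{7} \approx 9905.4$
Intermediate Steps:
$l = - \frac{55}{7}$ ($l = \frac{110}{\left(-1 - -8\right) \left(-2\right)} = \frac{110}{\left(-1 + 8\right) \left(-2\right)} = \frac{110}{7 \left(-2\right)} = \frac{110}{-14} = 110 \left(- \frac{1}{14}\right) = - \frac{55}{7} \approx -7.8571$)
$\left(-126 + l\right) \left(-74\right) = \left(-126 - \frac{55}{7}\right) \left(-74\right) = \left(- \frac{937}{7}\right) \left(-74\right) = \frac{69338}{7}$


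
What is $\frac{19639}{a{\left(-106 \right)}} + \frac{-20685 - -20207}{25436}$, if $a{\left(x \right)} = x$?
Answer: $- \frac{62448534}{337027} \approx -185.29$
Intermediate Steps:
$\frac{19639}{a{\left(-106 \right)}} + \frac{-20685 - -20207}{25436} = \frac{19639}{-106} + \frac{-20685 - -20207}{25436} = 19639 \left(- \frac{1}{106}\right) + \left(-20685 + 20207\right) \frac{1}{25436} = - \frac{19639}{106} - \frac{239}{12718} = - \frac{62448534}{337027}$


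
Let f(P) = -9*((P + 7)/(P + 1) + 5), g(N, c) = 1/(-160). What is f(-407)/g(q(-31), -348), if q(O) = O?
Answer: 1749600/203 ≈ 8618.7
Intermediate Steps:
g(N, c) = -1/160
f(P) = -45 - 9*(7 + P)/(1 + P) (f(P) = -9*((7 + P)/(1 + P) + 5) = -9*(5 + (7 + P)/(1 + P)) = -45 - 9*(7 + P)/(1 + P))
f(-407)/g(q(-31), -348) = (54*(-2 - 1*(-407))/(1 - 407))/(-1/160) = (54*(-2 + 407)/(-406))*(-160) = (54*(-1/406)*405)*(-160) = -10935/203*(-160) = 1749600/203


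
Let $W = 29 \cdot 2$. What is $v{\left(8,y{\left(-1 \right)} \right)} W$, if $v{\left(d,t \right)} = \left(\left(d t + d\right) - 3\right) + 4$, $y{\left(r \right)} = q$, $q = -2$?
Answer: $-406$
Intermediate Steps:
$y{\left(r \right)} = -2$
$v{\left(d,t \right)} = 1 + d + d t$ ($v{\left(d,t \right)} = \left(\left(d + d t\right) - 3\right) + 4 = \left(-3 + d + d t\right) + 4 = 1 + d + d t$)
$W = 58$
$v{\left(8,y{\left(-1 \right)} \right)} W = \left(1 + 8 + 8 \left(-2\right)\right) 58 = \left(1 + 8 - 16\right) 58 = \left(-7\right) 58 = -406$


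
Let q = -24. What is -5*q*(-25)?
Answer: -3000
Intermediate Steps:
-5*q*(-25) = -5*(-24)*(-25) = 120*(-25) = -3000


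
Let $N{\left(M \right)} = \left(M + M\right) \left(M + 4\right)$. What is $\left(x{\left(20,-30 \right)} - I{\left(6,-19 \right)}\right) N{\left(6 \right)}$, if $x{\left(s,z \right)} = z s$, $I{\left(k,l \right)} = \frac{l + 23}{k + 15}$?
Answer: $- \frac{504160}{7} \approx -72023.0$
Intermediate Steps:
$I{\left(k,l \right)} = \frac{23 + l}{15 + k}$
$x{\left(s,z \right)} = s z$
$N{\left(M \right)} = 2 M \left(4 + M\right)$
$\left(x{\left(20,-30 \right)} - I{\left(6,-19 \right)}\right) N{\left(6 \right)} = \left(20 \left(-30\right) - \frac{23 - 19}{15 + 6}\right) 2 \cdot 6 \left(4 + 6\right) = \left(-600 - \frac{1}{21} \cdot 4\right) 2 \cdot 6 \cdot 10 = \left(-600 - \frac{1}{21} \cdot 4\right) 120 = \left(-600 - \frac{4}{21}\right) 120 = \left(- \frac{12604}{21}\right) 120 = - \frac{504160}{7}$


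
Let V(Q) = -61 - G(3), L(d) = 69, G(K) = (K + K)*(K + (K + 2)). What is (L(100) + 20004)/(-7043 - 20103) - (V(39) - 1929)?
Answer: 55303475/27146 ≈ 2037.3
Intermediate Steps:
G(K) = 2*K*(2 + 2*K) (G(K) = (2*K)*(K + (2 + K)) = (2*K)*(2 + 2*K) = 2*K*(2 + 2*K))
V(Q) = -109 (V(Q) = -61 - 4*3*(1 + 3) = -61 - 4*3*4 = -61 - 1*48 = -61 - 48 = -109)
(L(100) + 20004)/(-7043 - 20103) - (V(39) - 1929) = (69 + 20004)/(-7043 - 20103) - (-109 - 1929) = 20073/(-27146) - 1*(-2038) = 20073*(-1/27146) + 2038 = -20073/27146 + 2038 = 55303475/27146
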